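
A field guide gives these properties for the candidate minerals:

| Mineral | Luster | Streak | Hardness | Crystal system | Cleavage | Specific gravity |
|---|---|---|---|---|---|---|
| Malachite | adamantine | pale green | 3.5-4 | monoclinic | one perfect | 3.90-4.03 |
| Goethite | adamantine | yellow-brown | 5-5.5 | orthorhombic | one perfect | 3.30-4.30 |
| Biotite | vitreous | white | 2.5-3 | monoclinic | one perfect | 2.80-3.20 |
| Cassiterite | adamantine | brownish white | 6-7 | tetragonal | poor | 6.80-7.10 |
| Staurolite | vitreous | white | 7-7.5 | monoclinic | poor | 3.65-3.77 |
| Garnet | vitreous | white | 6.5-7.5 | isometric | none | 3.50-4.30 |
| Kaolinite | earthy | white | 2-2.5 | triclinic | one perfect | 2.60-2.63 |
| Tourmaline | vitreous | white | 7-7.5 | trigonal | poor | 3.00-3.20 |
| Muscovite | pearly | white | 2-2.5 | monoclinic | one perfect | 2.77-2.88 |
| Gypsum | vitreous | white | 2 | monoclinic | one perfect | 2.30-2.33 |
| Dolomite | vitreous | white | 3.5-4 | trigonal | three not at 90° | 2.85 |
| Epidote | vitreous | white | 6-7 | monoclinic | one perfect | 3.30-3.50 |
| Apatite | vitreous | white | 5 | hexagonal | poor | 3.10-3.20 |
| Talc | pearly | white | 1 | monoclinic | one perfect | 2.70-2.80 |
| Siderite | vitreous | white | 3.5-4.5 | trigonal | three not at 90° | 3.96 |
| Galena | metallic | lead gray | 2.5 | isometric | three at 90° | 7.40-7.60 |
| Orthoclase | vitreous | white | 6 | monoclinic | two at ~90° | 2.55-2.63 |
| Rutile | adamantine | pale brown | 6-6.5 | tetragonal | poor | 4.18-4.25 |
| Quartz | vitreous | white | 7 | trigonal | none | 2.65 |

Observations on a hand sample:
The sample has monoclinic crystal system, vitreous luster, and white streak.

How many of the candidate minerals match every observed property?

Monoclinic crystal system — leaves Malachite, Biotite, Staurolite, Muscovite, Gypsum, Epidote, Talc, Orthoclase.
Vitreous luster excludes Malachite, Muscovite, Talc.
White streak — consistent with all remaining minerals.
Remaining candidates: Biotite, Epidote, Gypsum, Orthoclase, Staurolite.
That is 5 minerals.

5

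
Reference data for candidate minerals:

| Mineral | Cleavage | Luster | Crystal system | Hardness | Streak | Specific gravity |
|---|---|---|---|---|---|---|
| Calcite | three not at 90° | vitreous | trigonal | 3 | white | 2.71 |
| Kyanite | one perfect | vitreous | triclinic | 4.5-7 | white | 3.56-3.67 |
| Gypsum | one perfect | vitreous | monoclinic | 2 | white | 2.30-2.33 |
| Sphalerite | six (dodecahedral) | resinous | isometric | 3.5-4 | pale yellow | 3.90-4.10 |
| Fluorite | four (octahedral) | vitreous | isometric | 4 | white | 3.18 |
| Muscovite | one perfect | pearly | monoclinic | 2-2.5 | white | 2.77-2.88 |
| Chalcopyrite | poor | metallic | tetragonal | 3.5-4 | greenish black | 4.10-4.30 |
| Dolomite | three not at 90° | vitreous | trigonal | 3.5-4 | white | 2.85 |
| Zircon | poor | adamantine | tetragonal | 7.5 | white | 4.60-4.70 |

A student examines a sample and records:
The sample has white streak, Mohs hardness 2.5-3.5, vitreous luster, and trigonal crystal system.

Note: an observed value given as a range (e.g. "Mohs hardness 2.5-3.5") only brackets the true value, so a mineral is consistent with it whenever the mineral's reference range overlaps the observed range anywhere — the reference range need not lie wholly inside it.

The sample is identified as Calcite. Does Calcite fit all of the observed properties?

White streak — fits Calcite (white streak).
Mohs hardness 2.5-3.5 — fits Calcite (hardness 3).
Vitreous luster — fits Calcite (vitreous luster).
Trigonal crystal system — fits Calcite (trigonal system).
All observations are consistent with the tabulated values for Calcite.

Yes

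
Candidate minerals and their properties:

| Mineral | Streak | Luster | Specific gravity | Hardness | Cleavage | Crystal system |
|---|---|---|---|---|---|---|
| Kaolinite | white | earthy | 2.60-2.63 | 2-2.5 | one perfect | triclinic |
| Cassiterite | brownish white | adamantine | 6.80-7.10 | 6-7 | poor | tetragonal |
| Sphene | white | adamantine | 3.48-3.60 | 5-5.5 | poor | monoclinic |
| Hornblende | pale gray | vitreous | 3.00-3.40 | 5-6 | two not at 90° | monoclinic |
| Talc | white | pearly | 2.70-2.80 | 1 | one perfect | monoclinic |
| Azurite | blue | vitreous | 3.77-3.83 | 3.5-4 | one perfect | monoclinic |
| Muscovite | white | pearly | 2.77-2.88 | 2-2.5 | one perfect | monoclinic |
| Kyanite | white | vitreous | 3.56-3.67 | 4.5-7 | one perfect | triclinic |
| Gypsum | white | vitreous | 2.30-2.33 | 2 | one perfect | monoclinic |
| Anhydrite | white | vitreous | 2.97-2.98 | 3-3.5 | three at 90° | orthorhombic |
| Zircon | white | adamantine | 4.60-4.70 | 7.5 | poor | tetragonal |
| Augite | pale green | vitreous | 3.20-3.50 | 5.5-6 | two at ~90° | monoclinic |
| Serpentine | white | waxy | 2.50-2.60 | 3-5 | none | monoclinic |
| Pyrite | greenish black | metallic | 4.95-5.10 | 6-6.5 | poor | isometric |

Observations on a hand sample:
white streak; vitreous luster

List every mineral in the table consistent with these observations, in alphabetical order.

White streak eliminates Cassiterite, Hornblende, Azurite, Augite, Pyrite.
Vitreous luster — Kyanite, Gypsum, Anhydrite remain.
Remaining candidates: Anhydrite, Gypsum, Kyanite.

Anhydrite, Gypsum, Kyanite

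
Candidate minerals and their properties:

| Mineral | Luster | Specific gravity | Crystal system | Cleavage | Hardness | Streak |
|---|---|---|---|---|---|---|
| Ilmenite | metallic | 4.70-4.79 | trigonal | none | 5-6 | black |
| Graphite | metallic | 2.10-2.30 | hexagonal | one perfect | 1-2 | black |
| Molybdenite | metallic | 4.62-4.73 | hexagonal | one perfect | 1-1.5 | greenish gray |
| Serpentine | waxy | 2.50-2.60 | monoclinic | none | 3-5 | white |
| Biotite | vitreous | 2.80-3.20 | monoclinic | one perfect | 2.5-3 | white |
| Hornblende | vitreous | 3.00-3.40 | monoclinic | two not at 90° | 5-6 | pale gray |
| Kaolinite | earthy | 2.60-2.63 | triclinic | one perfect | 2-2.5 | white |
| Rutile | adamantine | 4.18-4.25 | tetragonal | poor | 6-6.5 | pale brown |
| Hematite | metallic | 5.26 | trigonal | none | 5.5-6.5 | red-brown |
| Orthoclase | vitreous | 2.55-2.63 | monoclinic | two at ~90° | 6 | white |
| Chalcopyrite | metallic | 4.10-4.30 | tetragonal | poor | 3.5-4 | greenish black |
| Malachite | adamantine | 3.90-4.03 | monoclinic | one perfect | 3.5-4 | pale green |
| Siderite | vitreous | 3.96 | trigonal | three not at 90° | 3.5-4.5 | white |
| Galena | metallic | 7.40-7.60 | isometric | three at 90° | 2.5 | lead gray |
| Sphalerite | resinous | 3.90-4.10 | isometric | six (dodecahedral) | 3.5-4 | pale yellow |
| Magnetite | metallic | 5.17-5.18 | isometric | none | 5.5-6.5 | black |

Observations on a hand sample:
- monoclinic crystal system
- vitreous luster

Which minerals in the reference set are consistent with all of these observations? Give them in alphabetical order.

Monoclinic crystal system: only Serpentine, Biotite, Hornblende, Orthoclase, Malachite remain.
Vitreous luster is inconsistent with Serpentine, Malachite.
Remaining candidates: Biotite, Hornblende, Orthoclase.

Biotite, Hornblende, Orthoclase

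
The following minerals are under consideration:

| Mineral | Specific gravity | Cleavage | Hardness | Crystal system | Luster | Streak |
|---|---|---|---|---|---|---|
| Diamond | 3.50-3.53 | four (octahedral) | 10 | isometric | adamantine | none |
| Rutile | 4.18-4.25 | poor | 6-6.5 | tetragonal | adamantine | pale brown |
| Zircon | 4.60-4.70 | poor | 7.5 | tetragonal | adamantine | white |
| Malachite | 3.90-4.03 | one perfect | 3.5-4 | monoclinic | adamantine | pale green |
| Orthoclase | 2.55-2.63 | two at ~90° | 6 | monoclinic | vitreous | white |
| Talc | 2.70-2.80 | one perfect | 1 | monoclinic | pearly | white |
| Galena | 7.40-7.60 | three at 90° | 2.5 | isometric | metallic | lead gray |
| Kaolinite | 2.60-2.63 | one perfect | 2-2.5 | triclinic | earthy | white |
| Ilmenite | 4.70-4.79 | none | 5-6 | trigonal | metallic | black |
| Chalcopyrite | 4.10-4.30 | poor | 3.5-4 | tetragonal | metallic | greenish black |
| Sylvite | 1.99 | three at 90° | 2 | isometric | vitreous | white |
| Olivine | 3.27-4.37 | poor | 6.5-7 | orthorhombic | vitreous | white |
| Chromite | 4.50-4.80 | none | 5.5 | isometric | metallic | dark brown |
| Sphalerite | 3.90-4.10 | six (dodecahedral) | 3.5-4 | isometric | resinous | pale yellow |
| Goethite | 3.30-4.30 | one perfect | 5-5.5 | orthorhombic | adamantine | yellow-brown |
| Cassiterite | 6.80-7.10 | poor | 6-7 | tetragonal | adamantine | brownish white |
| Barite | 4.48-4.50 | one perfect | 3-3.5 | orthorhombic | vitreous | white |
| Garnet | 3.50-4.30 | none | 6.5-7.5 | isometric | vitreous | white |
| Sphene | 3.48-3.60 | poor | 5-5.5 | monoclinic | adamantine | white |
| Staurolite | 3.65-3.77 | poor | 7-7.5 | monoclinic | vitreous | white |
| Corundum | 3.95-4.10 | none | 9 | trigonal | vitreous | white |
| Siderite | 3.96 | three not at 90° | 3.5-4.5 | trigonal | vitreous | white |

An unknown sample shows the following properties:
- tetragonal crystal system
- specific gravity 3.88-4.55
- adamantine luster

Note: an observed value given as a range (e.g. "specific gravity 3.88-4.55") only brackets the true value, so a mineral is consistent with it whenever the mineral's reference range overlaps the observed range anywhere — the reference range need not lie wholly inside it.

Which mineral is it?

Rutile

Tetragonal crystal system — only Rutile, Zircon, Chalcopyrite, Cassiterite remain.
Specific gravity 3.88-4.55 excludes Zircon, Cassiterite.
Adamantine luster rules out Chalcopyrite.
Only Rutile satisfies all observations.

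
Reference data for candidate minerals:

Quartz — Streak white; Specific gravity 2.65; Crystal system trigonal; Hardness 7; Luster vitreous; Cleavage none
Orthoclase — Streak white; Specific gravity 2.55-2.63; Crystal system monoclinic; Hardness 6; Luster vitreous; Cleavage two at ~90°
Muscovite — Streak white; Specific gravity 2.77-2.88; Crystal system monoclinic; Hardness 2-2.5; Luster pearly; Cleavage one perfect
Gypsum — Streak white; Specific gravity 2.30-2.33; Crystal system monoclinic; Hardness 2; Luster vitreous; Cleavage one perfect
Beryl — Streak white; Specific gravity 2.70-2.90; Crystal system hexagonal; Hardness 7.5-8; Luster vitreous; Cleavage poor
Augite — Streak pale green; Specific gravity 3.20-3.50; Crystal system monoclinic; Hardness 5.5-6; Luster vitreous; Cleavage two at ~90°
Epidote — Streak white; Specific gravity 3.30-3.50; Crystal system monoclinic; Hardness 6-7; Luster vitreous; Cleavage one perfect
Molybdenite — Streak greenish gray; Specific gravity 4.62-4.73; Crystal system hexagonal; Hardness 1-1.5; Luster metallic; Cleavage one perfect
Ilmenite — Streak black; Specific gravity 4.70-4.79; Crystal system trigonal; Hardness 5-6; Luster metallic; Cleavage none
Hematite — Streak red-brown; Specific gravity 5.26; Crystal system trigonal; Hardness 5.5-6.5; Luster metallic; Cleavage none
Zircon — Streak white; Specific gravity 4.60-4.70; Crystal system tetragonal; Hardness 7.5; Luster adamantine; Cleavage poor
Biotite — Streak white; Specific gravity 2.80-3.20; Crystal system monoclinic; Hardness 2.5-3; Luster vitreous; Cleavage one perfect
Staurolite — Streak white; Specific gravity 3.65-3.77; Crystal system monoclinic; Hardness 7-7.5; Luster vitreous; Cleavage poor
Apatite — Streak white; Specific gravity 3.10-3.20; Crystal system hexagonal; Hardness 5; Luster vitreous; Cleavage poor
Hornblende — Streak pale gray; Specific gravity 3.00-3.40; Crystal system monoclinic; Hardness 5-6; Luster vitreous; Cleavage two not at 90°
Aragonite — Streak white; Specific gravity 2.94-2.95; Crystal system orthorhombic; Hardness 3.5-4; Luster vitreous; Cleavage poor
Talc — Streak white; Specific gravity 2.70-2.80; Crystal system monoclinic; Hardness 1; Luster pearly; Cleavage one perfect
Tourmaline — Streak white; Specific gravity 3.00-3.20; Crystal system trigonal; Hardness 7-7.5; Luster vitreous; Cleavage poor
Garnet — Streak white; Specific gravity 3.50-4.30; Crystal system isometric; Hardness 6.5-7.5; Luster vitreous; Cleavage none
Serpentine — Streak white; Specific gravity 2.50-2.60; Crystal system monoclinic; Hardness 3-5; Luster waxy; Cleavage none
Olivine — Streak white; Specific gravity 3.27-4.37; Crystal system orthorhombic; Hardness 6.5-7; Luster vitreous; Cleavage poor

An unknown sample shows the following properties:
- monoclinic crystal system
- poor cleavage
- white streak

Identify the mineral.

Monoclinic crystal system — leaves Orthoclase, Muscovite, Gypsum, Augite, Epidote, Biotite, Staurolite, Hornblende, Talc, Serpentine.
Poor cleavage — Staurolite remains.
White streak — all remaining candidates fit.
Only Staurolite satisfies all observations.

Staurolite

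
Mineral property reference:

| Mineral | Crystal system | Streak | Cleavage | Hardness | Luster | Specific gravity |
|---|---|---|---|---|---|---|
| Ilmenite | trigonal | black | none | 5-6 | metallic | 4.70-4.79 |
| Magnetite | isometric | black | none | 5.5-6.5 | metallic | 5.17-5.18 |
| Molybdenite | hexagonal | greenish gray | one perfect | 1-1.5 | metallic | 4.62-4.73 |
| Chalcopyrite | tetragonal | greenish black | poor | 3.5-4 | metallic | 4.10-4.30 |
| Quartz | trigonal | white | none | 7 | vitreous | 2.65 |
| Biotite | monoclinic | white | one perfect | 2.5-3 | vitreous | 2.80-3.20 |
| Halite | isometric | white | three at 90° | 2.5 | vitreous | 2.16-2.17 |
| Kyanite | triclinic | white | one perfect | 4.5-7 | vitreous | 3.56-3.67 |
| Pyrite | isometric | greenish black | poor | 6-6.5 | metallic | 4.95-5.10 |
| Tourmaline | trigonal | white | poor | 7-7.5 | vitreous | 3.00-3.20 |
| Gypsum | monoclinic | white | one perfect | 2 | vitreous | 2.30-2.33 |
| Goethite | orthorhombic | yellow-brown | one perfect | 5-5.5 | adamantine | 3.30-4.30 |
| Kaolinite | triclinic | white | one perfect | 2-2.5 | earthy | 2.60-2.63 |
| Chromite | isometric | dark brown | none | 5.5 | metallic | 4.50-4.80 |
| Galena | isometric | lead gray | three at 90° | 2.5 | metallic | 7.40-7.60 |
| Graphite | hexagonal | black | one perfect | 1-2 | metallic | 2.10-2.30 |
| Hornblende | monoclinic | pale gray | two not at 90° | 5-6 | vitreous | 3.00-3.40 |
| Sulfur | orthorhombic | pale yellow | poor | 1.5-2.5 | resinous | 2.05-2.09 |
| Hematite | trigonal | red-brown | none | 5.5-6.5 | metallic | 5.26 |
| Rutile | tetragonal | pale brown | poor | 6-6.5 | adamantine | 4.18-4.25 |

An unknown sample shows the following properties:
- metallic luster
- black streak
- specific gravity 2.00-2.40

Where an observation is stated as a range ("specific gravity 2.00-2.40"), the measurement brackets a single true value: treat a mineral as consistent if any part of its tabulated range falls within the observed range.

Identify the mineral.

Graphite

Metallic luster — narrows the field to Ilmenite, Magnetite, Molybdenite, Chalcopyrite, Pyrite, Chromite, Galena, Graphite, Hematite.
Black streak — only Ilmenite, Magnetite, Graphite remain.
Specific gravity 2.00-2.40 — leaves Graphite.
The only mineral consistent with every observation is Graphite.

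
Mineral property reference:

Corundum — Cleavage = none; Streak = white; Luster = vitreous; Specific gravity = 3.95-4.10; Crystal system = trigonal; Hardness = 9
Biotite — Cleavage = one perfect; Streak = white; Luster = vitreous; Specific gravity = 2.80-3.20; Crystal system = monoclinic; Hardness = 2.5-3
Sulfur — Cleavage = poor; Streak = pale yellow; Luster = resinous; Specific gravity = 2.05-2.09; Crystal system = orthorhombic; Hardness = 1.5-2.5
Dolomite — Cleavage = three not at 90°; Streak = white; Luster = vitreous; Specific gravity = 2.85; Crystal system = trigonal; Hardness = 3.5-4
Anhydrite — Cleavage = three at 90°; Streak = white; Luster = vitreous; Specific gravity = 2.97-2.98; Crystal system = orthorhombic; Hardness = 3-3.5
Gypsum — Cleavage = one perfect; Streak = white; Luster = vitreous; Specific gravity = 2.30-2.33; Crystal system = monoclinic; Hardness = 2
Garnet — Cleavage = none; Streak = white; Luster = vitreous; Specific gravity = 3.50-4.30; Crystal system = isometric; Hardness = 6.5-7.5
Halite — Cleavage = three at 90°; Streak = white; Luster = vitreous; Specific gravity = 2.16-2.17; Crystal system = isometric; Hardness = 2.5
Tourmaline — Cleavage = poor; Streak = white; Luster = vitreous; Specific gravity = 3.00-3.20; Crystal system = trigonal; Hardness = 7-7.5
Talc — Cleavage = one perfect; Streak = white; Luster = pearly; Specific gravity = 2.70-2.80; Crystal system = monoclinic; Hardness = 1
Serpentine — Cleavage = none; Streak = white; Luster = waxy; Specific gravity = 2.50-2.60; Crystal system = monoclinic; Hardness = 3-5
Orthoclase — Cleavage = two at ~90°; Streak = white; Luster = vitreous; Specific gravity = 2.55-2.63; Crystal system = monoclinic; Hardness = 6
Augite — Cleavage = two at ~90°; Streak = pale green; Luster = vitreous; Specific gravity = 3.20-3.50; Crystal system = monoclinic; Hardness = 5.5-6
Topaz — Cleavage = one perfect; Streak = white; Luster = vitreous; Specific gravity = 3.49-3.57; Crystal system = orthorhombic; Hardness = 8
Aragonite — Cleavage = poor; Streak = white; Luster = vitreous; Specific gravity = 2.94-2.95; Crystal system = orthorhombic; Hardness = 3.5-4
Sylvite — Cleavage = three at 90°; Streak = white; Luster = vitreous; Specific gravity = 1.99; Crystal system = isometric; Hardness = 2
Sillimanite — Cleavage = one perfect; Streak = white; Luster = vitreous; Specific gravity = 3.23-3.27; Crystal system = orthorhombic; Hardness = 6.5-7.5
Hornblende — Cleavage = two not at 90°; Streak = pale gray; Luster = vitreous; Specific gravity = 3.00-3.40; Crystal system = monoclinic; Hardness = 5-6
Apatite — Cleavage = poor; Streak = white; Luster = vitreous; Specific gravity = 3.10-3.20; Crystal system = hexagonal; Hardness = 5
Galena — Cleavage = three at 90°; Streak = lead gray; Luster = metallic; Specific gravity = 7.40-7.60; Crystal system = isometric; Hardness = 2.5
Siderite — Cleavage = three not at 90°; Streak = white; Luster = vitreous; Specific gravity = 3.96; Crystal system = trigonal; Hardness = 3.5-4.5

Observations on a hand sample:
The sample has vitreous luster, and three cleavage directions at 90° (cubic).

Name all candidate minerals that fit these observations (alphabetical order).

Anhydrite, Halite, Sylvite

Vitreous luster eliminates Sulfur, Talc, Serpentine, Galena.
Three cleavage directions at 90° (cubic): leaves Anhydrite, Halite, Sylvite.
Remaining candidates: Anhydrite, Halite, Sylvite.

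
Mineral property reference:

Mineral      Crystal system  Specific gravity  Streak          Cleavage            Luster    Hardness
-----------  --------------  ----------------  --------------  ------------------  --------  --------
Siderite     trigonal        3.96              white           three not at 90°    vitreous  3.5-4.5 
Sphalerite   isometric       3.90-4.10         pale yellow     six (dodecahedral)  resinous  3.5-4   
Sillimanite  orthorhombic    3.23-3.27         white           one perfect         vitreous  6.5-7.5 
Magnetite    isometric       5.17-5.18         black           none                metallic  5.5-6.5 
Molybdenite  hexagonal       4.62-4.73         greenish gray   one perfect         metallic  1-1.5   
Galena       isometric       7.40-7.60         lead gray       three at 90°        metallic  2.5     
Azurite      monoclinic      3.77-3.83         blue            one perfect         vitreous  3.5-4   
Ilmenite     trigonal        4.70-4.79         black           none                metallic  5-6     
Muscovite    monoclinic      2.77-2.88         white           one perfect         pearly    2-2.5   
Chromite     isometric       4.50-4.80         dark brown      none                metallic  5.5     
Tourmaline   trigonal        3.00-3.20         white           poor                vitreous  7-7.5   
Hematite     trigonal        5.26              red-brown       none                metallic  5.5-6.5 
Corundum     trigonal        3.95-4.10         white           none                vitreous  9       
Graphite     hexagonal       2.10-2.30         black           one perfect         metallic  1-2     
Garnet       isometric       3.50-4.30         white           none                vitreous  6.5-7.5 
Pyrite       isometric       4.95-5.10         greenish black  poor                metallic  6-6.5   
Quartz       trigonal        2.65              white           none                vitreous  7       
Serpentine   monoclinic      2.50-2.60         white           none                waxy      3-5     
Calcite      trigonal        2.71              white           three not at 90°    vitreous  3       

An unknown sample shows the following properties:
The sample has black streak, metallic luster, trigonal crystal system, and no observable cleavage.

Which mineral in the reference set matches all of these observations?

Ilmenite

Black streak: leaves Magnetite, Ilmenite, Graphite.
Metallic luster: all remaining candidates fit.
Trigonal crystal system: only Ilmenite remains.
No observable cleavage: consistent with all remaining minerals.
Only Ilmenite satisfies all observations.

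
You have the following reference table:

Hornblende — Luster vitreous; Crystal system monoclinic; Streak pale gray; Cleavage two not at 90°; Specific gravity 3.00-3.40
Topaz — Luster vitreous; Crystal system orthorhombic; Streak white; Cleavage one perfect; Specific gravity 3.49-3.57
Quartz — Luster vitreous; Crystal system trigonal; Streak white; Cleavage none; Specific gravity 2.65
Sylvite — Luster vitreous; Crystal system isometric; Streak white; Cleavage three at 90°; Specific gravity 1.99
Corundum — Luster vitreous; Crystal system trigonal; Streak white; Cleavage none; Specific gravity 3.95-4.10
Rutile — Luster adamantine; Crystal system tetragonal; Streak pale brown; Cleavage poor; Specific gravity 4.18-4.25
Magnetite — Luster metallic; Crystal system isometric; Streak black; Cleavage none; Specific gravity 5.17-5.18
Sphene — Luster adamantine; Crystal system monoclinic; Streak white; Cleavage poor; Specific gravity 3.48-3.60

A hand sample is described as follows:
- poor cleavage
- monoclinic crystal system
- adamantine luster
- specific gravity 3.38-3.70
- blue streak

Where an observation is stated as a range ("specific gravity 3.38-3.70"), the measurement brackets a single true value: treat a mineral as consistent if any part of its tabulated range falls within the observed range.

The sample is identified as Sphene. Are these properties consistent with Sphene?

Poor cleavage — consistent with Sphene (cleavage poor).
Monoclinic crystal system — consistent with Sphene (monoclinic system).
Adamantine luster — consistent with Sphene (adamantine luster).
Specific gravity 3.38-3.70 — consistent with Sphene (SG 3.48-3.60).
Blue streak — Sphene has white streak; a mismatch.
Streak alone is enough to reject Sphene.

No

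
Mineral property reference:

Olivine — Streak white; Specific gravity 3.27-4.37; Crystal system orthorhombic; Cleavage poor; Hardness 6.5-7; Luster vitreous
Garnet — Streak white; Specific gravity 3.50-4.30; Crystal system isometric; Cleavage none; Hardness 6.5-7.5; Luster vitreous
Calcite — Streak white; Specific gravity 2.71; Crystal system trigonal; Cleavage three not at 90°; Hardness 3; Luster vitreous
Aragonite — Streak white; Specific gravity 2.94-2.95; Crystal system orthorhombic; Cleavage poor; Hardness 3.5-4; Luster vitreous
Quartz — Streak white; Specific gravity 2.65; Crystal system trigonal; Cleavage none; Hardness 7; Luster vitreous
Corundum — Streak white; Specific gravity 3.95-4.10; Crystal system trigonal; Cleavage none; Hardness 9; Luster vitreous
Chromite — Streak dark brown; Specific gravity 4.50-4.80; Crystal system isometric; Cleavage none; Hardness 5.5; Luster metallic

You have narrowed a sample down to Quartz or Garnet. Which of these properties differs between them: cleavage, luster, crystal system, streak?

Cleavage: both none — shared.
Luster: both vitreous — shared.
Crystal system: Quartz trigonal, Garnet isometric — distinct.
Streak: both white — shared.
Crystal system is the diagnostic property here.

crystal system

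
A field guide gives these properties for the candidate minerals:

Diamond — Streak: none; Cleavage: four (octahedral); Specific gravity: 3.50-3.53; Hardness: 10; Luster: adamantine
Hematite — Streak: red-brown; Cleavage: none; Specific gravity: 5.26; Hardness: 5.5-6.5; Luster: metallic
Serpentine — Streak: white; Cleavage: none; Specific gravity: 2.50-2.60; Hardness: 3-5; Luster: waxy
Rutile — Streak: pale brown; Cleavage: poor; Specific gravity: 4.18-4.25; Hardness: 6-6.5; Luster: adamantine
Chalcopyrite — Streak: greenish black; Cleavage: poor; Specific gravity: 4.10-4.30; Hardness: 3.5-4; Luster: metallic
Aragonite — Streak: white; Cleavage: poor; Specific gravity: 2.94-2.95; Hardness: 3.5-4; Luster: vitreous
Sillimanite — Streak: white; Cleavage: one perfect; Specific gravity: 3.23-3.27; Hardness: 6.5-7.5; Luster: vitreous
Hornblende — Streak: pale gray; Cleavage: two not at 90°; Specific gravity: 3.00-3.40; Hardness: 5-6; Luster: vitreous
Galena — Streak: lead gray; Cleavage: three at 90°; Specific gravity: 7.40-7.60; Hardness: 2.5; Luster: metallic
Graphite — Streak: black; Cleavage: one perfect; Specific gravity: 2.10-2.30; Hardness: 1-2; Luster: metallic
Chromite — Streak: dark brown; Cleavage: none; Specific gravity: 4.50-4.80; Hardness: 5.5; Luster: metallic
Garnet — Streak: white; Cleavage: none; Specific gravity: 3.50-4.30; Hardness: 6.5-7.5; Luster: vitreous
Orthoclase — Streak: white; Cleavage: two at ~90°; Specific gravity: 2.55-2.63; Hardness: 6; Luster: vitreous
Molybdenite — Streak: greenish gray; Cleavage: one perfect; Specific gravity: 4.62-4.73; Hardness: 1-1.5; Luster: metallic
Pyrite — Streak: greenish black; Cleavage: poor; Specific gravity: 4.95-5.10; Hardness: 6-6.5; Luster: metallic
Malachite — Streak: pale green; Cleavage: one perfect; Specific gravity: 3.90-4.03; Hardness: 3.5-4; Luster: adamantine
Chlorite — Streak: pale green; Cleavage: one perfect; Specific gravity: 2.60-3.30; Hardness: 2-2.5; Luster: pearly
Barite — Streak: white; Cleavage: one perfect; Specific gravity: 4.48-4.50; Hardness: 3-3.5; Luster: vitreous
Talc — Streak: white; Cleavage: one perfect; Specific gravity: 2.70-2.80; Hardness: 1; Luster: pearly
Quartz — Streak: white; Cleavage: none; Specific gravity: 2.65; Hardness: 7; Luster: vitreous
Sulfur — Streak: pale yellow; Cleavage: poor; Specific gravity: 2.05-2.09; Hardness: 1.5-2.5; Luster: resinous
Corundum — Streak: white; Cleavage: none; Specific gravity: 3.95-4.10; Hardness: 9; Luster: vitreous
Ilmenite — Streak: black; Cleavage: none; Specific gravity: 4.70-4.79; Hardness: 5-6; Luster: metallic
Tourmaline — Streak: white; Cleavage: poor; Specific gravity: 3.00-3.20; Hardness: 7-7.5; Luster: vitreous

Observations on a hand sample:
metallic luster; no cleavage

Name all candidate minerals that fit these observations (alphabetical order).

Chromite, Hematite, Ilmenite

Metallic luster: leaves Hematite, Chalcopyrite, Galena, Graphite, Chromite, Molybdenite, Pyrite, Ilmenite.
No cleavage: narrows the field to Hematite, Chromite, Ilmenite.
The minerals that satisfy all observations are Chromite, Hematite, Ilmenite.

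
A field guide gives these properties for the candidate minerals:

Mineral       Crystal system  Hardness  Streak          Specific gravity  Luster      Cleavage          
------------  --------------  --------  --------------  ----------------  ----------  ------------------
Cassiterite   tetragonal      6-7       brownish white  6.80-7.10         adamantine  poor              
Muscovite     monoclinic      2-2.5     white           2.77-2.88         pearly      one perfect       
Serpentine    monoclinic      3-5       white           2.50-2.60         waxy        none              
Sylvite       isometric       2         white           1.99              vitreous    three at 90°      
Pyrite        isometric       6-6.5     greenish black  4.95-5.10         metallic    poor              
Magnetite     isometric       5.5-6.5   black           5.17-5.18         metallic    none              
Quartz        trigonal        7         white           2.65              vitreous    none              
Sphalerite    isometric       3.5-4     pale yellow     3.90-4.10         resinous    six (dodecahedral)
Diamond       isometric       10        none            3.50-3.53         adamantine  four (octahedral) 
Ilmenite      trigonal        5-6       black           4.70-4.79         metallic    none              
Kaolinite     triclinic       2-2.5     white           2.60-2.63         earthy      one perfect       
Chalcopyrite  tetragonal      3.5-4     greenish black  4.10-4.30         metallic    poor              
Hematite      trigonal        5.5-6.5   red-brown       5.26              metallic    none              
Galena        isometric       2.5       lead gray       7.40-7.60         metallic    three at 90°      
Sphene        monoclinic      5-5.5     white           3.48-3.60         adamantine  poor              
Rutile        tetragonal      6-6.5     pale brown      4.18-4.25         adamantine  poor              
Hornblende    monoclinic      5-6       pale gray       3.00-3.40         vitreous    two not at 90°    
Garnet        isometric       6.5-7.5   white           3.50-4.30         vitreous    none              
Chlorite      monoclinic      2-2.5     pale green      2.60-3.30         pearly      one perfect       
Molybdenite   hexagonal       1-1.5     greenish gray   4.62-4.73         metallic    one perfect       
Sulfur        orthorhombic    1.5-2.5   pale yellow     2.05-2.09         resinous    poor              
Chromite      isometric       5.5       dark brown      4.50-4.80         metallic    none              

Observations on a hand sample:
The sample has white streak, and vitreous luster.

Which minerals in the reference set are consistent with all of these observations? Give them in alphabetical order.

Garnet, Quartz, Sylvite

White streak: Muscovite, Serpentine, Sylvite, Quartz, Kaolinite, Sphene, Garnet remain.
Vitreous luster: leaves Sylvite, Quartz, Garnet.
Remaining candidates: Garnet, Quartz, Sylvite.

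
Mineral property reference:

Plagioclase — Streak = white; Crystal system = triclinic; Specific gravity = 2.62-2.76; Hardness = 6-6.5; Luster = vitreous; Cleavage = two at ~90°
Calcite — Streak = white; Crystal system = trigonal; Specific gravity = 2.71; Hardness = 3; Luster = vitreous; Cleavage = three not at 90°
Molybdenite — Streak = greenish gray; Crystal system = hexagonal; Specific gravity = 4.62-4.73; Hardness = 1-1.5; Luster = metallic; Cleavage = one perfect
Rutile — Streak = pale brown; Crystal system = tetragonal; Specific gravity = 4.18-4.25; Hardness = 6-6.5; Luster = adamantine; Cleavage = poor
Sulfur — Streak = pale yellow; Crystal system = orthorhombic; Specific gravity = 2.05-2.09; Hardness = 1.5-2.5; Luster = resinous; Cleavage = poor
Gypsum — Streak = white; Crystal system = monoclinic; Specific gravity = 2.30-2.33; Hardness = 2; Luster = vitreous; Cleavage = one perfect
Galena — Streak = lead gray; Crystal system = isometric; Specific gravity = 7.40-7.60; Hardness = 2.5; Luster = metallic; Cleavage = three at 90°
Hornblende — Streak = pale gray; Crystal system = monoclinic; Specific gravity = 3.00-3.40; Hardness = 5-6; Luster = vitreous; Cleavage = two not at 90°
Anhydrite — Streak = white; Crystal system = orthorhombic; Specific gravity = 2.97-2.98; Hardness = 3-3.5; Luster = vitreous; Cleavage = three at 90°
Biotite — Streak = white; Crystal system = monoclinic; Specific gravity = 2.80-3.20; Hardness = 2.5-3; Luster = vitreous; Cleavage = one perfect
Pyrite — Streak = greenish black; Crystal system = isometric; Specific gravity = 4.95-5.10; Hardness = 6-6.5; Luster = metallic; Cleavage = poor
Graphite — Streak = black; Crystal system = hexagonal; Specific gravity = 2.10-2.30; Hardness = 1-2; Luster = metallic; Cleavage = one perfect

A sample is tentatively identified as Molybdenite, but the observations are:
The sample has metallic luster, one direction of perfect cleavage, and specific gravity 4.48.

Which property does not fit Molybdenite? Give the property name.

Metallic luster: Molybdenite has metallic luster — within range.
One direction of perfect cleavage: Molybdenite has cleavage one perfect — within range.
Specific gravity 4.48: Molybdenite has SG 4.62-4.73 — inconsistent.
Only the specific gravity is inconsistent.

specific gravity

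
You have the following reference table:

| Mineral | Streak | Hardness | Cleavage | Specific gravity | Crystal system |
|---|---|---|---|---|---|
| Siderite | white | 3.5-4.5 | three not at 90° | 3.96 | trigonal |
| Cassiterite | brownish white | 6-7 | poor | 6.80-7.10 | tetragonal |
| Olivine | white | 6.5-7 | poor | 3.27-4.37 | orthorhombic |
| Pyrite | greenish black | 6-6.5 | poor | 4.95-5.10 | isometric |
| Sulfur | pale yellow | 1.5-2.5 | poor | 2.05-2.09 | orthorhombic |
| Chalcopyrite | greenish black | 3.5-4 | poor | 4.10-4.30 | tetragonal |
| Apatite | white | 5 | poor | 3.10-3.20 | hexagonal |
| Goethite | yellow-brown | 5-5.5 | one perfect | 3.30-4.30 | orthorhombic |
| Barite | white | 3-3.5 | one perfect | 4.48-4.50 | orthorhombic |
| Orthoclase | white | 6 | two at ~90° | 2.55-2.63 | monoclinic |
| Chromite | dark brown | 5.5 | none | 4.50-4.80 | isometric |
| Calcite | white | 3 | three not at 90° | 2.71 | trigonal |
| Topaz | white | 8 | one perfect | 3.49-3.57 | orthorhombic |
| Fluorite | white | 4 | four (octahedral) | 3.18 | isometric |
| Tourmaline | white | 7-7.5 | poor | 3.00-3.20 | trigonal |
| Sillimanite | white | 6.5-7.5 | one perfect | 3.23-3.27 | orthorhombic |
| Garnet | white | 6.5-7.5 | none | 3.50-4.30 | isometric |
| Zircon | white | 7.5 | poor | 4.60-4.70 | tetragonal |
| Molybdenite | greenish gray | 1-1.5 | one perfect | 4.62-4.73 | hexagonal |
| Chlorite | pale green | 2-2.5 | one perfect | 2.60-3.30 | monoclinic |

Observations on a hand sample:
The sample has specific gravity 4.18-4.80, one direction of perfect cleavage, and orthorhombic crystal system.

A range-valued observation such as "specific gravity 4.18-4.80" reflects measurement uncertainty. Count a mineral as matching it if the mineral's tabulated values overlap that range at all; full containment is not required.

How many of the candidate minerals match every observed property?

2

Specific gravity 4.18-4.80: only Olivine, Chalcopyrite, Goethite, Barite, Chromite, Garnet, Zircon, Molybdenite remain.
One direction of perfect cleavage: only Goethite, Barite, Molybdenite remain.
Orthorhombic crystal system eliminates Molybdenite.
Remaining candidates: Barite, Goethite.
That is 2 minerals.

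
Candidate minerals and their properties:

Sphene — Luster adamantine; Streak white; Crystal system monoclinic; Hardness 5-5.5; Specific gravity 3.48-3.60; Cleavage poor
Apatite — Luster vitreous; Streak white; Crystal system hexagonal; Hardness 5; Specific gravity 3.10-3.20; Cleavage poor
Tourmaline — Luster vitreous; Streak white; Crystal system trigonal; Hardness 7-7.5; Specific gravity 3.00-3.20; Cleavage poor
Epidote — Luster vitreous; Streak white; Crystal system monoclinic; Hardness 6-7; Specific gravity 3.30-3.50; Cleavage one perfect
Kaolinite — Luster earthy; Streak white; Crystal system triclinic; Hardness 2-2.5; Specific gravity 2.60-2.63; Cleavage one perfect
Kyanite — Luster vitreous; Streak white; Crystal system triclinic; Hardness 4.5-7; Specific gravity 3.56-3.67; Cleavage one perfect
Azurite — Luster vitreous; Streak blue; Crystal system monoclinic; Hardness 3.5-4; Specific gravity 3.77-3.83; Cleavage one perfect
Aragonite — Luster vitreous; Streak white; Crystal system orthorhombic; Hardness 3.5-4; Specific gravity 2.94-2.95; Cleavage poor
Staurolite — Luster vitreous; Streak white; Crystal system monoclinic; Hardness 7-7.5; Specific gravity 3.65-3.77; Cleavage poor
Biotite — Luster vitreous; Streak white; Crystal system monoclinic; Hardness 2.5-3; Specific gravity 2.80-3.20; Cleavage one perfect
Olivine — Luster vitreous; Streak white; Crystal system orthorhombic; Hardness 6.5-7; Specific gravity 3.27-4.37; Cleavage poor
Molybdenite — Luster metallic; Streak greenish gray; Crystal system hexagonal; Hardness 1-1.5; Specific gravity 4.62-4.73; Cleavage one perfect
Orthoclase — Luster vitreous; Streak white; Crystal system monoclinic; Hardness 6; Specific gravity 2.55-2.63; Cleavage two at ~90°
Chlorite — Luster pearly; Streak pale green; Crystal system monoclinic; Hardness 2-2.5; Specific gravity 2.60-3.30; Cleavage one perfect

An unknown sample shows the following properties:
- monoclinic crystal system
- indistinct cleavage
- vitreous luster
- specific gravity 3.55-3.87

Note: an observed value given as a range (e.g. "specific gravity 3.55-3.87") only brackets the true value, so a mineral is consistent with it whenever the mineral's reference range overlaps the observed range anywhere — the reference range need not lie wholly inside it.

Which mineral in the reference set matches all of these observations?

Monoclinic crystal system: narrows the field to Sphene, Epidote, Azurite, Staurolite, Biotite, Orthoclase, Chlorite.
Indistinct cleavage: Sphene, Staurolite remain.
Vitreous luster excludes Sphene.
Specific gravity 3.55-3.87: consistent with all remaining minerals.
The only mineral consistent with every observation is Staurolite.

Staurolite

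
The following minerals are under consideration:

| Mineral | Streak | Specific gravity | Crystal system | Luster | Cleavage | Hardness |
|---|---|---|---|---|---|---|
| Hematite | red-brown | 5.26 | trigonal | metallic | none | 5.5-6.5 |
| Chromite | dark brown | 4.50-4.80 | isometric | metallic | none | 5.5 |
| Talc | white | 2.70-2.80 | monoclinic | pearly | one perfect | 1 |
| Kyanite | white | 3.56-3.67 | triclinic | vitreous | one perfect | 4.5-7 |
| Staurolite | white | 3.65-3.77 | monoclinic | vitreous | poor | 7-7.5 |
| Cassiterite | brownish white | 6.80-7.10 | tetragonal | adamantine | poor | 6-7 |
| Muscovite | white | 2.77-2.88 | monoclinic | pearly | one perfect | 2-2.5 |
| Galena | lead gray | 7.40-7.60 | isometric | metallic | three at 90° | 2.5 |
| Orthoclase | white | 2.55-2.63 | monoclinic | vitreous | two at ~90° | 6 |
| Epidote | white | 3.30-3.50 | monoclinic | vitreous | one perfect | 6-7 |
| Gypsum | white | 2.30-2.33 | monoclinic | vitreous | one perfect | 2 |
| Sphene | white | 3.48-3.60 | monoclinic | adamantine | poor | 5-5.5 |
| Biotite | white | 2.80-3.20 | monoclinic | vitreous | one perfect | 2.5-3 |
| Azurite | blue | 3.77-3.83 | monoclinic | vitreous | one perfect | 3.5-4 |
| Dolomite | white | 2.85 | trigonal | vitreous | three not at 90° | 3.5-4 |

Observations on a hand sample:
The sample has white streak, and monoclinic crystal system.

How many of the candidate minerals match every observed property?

8

White streak is inconsistent with Hematite, Chromite, Cassiterite, Galena, Azurite.
Monoclinic crystal system eliminates Kyanite, Dolomite.
The minerals that satisfy all observations are Biotite, Epidote, Gypsum, Muscovite, Orthoclase, Sphene, Staurolite, Talc.
That is 8 minerals.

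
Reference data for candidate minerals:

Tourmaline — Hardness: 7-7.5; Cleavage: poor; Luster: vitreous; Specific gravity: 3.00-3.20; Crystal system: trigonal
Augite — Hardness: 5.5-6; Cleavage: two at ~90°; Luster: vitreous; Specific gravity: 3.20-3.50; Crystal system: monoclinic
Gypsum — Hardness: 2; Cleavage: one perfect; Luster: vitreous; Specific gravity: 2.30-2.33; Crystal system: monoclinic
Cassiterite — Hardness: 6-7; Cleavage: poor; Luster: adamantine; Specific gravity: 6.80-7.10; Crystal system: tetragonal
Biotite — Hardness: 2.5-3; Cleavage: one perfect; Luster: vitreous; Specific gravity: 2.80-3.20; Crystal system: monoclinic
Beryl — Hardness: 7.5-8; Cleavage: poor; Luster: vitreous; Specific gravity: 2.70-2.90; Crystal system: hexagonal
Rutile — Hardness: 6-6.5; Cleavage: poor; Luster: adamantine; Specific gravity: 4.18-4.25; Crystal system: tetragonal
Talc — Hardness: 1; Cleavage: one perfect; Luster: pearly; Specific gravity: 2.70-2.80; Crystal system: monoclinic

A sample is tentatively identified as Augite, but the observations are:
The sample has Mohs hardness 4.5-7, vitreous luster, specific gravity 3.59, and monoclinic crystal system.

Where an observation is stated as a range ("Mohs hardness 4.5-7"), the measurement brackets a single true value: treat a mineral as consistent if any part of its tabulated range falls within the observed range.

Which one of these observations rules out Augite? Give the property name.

specific gravity

Mohs hardness 4.5-7: Augite has hardness 5.5-6 — within range.
Vitreous luster: Augite has vitreous luster — within range.
Specific gravity 3.59: Augite has SG 3.20-3.50 — outside the reference range.
Monoclinic crystal system: Augite has monoclinic system — within range.
Everything matches except the specific gravity.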